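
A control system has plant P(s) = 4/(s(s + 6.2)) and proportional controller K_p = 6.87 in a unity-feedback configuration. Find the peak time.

The closed-loop denominator s² + 6.2s + 27.48 gives ω_n = √27.48 = 5.242 and ζ = 6.2/(2ω_n) = 0.5914.
Damped frequency ω_d = ω_n√(1−ζ²) = 4.227 rad/s, so peak time T_p = π/ω_d = 0.743 s.

T_p = 0.743 s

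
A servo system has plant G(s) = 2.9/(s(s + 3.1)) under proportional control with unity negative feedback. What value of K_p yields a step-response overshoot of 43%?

K_p = 12.3

From %OS = 100·exp(−πζ/√(1−ζ²)) = 43%, ζ = −ln(0.43)/√(π²+ln²(0.43)) = 0.2594.
Characteristic equation s² + 3.1s + 2.9K_p = 0 gives ζ = 3.1/(2√(2.9K_p)).
Setting ζ = 0.2594: √(2.9K_p) = 3.1/(2·0.2594) = 5.974, so K_p = 35.69/2.9 = 12.3.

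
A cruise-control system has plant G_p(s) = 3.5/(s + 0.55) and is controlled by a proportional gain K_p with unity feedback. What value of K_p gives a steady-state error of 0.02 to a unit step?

Steady-state error for a unit step on this type-0 loop is 1/(1 + K_p·G_p(0)).
G_p(0) = 6.364. Require 1/(1 + K_p·6.364) = 0.02, so 1 + 6.364·K_p = 50.
K_p = (50 − 1)/6.364 = 7.7.

K_p = 7.7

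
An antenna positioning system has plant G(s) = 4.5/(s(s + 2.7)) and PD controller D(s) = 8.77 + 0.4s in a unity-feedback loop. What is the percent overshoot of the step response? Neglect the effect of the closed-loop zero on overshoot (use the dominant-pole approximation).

30%

Forward path: (8.77 + 0.4s)·4.5/(s(s+2.7)). The closed-loop characteristic equation is s² + (2.7 + 4.5·0.4)s + 4.5·8.77 = 0.
That is s² + 4.5s + 39.46 = 0, so ω_n = 6.282 rad/s and ζ = 4.5/(2·6.282) = 0.3582.
%OS = 100·exp(−πζ/√(1−ζ²)) = 30%.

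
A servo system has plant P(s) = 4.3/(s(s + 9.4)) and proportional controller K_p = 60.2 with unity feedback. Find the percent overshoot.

38.3%

From 1 + K_pP(s) = 0: s² + 9.4s + 258.9 = 0 ⇒ ω_n = 16.09, ζ = 0.2921.
%OS = 100·exp(−πζ/√(1−ζ²)) = 100·exp(−π·0.2921/√0.9147) = 38.3%.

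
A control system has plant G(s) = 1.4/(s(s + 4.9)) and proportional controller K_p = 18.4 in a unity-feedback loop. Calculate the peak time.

T_p = 0.707 s

Closed-loop characteristic equation: s² + 4.9s + 25.76 = 0, so ω_n = 5.075 rad/s and ζ = 4.9/(2·5.075) = 0.4827.
Damped frequency ω_d = ω_n√(1−ζ²) = 4.445 rad/s, so peak time T_p = π/ω_d = 0.707 s.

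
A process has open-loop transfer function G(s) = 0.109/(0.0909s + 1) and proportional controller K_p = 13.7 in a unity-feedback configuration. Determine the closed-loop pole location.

Closed loop: T(s) = K_p·G/(1+K_p·G) = 1.493/(0.0909s + 1 + 1.493), with pole at s = −(1 + 1.493)/0.0909 = −27.43.

s = -27.43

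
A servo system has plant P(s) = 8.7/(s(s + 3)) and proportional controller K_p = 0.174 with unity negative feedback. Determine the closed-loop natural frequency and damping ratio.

With unity feedback the closed-loop characteristic equation is s² + 3s + 0.174·8.7 = s² + 3s + 1.514 = 0.
Matching s² + 2ζω_n s + ω_n²: ω_n = √1.514 = 1.23 rad/s and 2ζω_n = 3, so ζ = 3/(2·1.23) = 1.22.

ω_n = 1.23 rad/s, ζ = 1.22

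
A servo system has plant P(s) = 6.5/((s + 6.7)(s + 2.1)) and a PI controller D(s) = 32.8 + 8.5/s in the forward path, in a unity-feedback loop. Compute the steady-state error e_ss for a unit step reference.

The open loop D(s)P(s) has a pole at the origin (type 1), so the static position error constant is infinite and e_ss = 1/(1+∞) = 0.

0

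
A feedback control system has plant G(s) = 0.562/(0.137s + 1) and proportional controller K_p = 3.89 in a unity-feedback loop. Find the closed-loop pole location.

s = -23.26

Closed loop: T(s) = K_p·G/(1+K_p·G) = 2.186/(0.137s + 1 + 2.186), with pole at s = −(1 + 2.186)/0.137 = −23.26.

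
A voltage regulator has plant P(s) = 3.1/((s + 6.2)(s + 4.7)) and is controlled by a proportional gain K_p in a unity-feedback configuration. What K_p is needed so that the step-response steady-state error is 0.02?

For a type-0 loop with proportional control, e_ss = 1/(1 + K_p·P(0)).
P(0) = 0.1064. Require 1/(1 + K_p·0.1064) = 0.02, so 1 + 0.1064·K_p = 50.
K_p = (50 − 1)/0.1064 = 461.

K_p = 461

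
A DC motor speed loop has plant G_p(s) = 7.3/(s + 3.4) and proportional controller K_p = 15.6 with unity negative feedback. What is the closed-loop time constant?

Closed-loop transfer function: T(s) = K_p·G_p(s)/(1 + K_p·G_p(s)) = 113.9/(s + 3.4 + 113.9) = 113.9/(s + 117.3).
Time constant τ = 1/117.3 = 0.00853 s.

τ = 0.00853 s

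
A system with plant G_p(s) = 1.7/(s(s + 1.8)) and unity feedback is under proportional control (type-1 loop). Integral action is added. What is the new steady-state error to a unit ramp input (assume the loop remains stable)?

0

The integrator raises the loop to type 2, so K_v → ∞ and e_ss to a ramp is zero.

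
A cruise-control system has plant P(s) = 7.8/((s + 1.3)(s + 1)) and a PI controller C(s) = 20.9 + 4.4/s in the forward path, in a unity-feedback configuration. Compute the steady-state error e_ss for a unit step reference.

The open loop C(s)P(s) has a pole at the origin (type 1), so the static position error constant is infinite and e_ss = 1/(1+∞) = 0.

0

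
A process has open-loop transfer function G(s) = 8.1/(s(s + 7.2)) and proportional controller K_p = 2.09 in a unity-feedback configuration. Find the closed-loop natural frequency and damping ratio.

ω_n = 4.11 rad/s, ζ = 0.875

The closed-loop denominator is s(s+7.2) + 2.09·8.1 = s² + 7.2s + 16.93.
So ω_n² = 16.93 ⇒ ω_n = 4.114 rad/s, and ζ = 7.2/(2ω_n) = 0.875.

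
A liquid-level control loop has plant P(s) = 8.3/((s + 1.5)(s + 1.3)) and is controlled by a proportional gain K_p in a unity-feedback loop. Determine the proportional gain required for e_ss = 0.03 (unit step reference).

Steady-state error for a unit step on this type-0 loop is 1/(1 + K_p·P(0)).
P(0) = 4.256. Require 1/(1 + K_p·4.256) = 0.03, so 1 + 4.256·K_p = 33.33.
K_p = (33.33 − 1)/4.256 = 7.6.

K_p = 7.6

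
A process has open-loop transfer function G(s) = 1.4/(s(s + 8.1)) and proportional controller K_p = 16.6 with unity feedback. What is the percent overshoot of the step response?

0.771%

The closed-loop denominator s² + 8.1s + 23.24 gives ω_n = √23.24 = 4.821 and ζ = 8.1/(2ω_n) = 0.8401.
%OS = 100·exp(−πζ/√(1−ζ²)) = 100·exp(−π·0.8401/√0.2942) = 0.771%.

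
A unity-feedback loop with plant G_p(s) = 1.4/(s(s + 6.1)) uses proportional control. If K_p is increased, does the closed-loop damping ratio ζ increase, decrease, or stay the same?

decrease

ζ = 6.1/(2√(1.4K_p)); increasing K_p raises the denominator, so ζ falls.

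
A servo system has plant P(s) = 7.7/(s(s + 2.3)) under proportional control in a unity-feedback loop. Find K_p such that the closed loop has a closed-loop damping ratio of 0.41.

Closed-loop characteristic equation: s² + 2.3s + K_p·7.7 = 0.
So ω_n = √(7.7K_p) and 2ζω_n = 2.3, giving ζ = 2.3/(2√(7.7K_p)).
Setting ζ = 0.41: √(7.7K_p) = 2.3/(2·0.41) = 2.805, so K_p = 7.867/7.7 = 1.02.

K_p = 1.02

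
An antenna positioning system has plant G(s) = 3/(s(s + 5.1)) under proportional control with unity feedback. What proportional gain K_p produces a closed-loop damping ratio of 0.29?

K_p = 25.8

Closed-loop characteristic equation: s² + 5.1s + K_p·3 = 0.
So ω_n = √(3K_p) and 2ζω_n = 5.1, giving ζ = 5.1/(2√(3K_p)).
Setting ζ = 0.29: √(3K_p) = 5.1/(2·0.29) = 8.793, so K_p = 77.32/3 = 25.8.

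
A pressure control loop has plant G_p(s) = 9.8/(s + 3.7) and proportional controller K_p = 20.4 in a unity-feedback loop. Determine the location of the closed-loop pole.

s = -203.6

Closed-loop transfer function: T(s) = K_p·G_p(s)/(1 + K_p·G_p(s)) = 199.9/(s + 3.7 + 199.9) = 199.9/(s + 203.6).
The closed-loop pole is at s = −203.6.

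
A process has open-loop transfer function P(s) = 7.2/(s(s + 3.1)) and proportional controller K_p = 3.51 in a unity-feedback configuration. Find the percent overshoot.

The closed-loop denominator s² + 3.1s + 25.27 gives ω_n = √25.27 = 5.027 and ζ = 3.1/(2ω_n) = 0.3083.
%OS = 100·exp(−πζ/√(1−ζ²)) = 100·exp(−π·0.3083/√0.9049) = 36.1%.

36.1%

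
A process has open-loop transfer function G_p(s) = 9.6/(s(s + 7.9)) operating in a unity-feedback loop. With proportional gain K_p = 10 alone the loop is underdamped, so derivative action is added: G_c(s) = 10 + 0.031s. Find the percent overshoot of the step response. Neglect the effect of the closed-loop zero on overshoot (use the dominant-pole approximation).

Forward path: (10 + 0.031s)·9.6/(s(s+7.9)). The closed-loop characteristic equation is s² + (7.9 + 9.6·0.031)s + 9.6·10 = 0.
That is s² + 8.198s + 96 = 0, so ω_n = 9.798 rad/s and ζ = 8.198/(2·9.798) = 0.4183.
%OS = 100·exp(−πζ/√(1−ζ²)) = 23.5%.

23.5%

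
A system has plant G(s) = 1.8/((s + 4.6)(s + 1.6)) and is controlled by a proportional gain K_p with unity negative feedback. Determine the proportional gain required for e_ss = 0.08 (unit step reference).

For a type-0 loop with proportional control, e_ss = 1/(1 + K_p·G(0)).
G(0) = 0.2446. Require 1/(1 + K_p·0.2446) = 0.08, so 1 + 0.2446·K_p = 12.5.
K_p = (12.5 − 1)/0.2446 = 47.

K_p = 47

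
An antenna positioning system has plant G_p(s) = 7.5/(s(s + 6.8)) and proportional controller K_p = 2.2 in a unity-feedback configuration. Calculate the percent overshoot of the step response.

From 1 + K_pG_p(s) = 0: s² + 6.8s + 16.5 = 0 ⇒ ω_n = 4.062, ζ = 0.837.
%OS = 100·exp(−πζ/√(1−ζ²)) = 100·exp(−π·0.837/√0.2994) = 0.818%.

0.818%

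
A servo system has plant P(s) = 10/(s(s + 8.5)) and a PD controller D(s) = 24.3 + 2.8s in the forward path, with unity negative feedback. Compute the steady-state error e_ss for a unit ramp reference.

The loop has one pole at the origin (type 1). Velocity error constant K_v = lim_{s→0} s·D(s)P(s) = 24.3·10/8.5 = 28.59.
Steady-state error to a unit ramp: e_ss = 1/K_v = 0.035.

0.035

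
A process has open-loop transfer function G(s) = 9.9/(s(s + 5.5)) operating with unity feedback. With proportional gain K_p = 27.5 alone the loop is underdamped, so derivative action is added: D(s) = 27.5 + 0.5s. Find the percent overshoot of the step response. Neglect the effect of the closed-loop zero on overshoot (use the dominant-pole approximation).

Forward path: (27.5 + 0.5s)·9.9/(s(s+5.5)). The closed-loop characteristic equation is s² + (5.5 + 9.9·0.5)s + 9.9·27.5 = 0.
That is s² + 10.45s + 272.2 = 0, so ω_n = 16.5 rad/s and ζ = 10.45/(2·16.5) = 0.3167.
%OS = 100·exp(−πζ/√(1−ζ²)) = 35%.

35%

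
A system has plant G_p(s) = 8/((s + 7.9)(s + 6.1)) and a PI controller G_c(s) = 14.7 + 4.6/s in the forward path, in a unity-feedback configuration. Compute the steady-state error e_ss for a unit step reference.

0

The open loop G_c(s)G_p(s) has a pole at the origin (type 1), so the static position error constant is infinite and e_ss = 1/(1+∞) = 0.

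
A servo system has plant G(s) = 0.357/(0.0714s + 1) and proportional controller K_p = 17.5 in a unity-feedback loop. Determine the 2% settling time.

T_s ≈ 0.0394 s

Closed loop: T(s) = K_p·G/(1+K_p·G) = 6.247/(0.0714s + 1 + 6.247), with pole at s = −(1 + 6.247)/0.0714 = −101.5.
τ = 1/101.5 = 0.009852 s, so 2% settling time ≈ 4τ = 0.0394 s.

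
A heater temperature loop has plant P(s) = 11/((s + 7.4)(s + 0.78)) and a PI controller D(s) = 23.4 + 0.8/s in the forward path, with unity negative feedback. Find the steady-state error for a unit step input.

0

The open loop D(s)P(s) has a pole at the origin (type 1), so the static position error constant is infinite and e_ss = 1/(1+∞) = 0.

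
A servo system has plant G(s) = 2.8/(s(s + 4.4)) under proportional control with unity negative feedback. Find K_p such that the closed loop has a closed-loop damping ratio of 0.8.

K_p = 2.7

Closed-loop characteristic equation: s² + 4.4s + K_p·2.8 = 0.
So ω_n = √(2.8K_p) and 2ζω_n = 4.4, giving ζ = 4.4/(2√(2.8K_p)).
Setting ζ = 0.8: √(2.8K_p) = 4.4/(2·0.8) = 2.75, so K_p = 7.562/2.8 = 2.7.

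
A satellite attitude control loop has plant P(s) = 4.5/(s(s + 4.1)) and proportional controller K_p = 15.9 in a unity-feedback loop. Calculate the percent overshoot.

The closed-loop denominator s² + 4.1s + 71.55 gives ω_n = √71.55 = 8.459 and ζ = 4.1/(2ω_n) = 0.2424.
%OS = 100·exp(−πζ/√(1−ζ²)) = 100·exp(−π·0.2424/√0.9413) = 45.6%.

45.6%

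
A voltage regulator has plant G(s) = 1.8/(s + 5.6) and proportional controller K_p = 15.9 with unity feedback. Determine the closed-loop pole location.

Closed-loop transfer function: T(s) = K_p·G(s)/(1 + K_p·G(s)) = 28.62/(s + 5.6 + 28.62) = 28.62/(s + 34.22).
The closed-loop pole is at s = −34.22.

s = -34.22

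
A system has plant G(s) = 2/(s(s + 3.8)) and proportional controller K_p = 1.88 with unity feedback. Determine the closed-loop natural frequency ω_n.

The closed-loop denominator is s(s+3.8) + 1.88·2 = s² + 3.8s + 3.76.
So ω_n² = 3.76 ⇒ ω_n = 1.939 rad/s, and ζ = 3.8/(2ω_n) = 0.98.

ω_n = 1.94 rad/s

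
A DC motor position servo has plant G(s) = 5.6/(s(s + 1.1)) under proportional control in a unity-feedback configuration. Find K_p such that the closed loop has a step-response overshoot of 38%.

K_p = 0.623

From %OS = 100·exp(−πζ/√(1−ζ²)) = 38%, ζ = −ln(0.38)/√(π²+ln²(0.38)) = 0.2943.
Characteristic equation s² + 1.1s + 5.6K_p = 0 gives ζ = 1.1/(2√(5.6K_p)).
Setting ζ = 0.2943: √(5.6K_p) = 1.1/(2·0.2943) = 1.869, so K_p = 3.491/5.6 = 0.623.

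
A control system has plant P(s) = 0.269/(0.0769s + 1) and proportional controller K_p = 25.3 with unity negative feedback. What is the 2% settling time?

T_s ≈ 0.0394 s

Closed loop: T(s) = K_p·P/(1+K_p·P) = 6.806/(0.0769s + 1 + 6.806), with pole at s = −(1 + 6.806)/0.0769 = −101.5.
τ = 1/101.5 = 0.009852 s, so 2% settling time ≈ 4τ = 0.0394 s.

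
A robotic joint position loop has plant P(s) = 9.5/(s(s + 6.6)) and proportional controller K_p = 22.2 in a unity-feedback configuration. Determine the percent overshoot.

The closed-loop denominator s² + 6.6s + 210.9 gives ω_n = √210.9 = 14.52 and ζ = 6.6/(2ω_n) = 0.2272.
%OS = 100·exp(−πζ/√(1−ζ²)) = 100·exp(−π·0.2272/√0.9484) = 48%.

48%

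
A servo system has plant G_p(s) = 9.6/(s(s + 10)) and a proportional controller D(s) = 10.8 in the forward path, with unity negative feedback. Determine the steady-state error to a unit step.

The open loop D(s)G_p(s) has a pole at the origin (type 1), so the static position error constant is infinite and e_ss = 1/(1+∞) = 0.

0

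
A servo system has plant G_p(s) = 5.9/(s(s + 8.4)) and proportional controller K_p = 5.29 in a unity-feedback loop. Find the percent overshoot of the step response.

Closed-loop characteristic equation: s² + 8.4s + 31.21 = 0, so ω_n = 5.587 rad/s and ζ = 8.4/(2·5.587) = 0.7518.
%OS = 100·exp(−πζ/√(1−ζ²)) = 100·exp(−π·0.7518/√0.4348) = 2.78%.

2.78%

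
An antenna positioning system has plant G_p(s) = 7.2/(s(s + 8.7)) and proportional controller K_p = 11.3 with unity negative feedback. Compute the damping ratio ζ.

ζ = 0.482

The closed-loop denominator is s(s+8.7) + 11.3·7.2 = s² + 8.7s + 81.36.
Matching s² + 2ζω_n s + ω_n²: ω_n = √81.36 = 9.02 rad/s and 2ζω_n = 8.7, so ζ = 8.7/(2·9.02) = 0.482.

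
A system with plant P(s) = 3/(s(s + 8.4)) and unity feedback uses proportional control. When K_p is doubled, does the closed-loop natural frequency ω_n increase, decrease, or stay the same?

increase

ω_n = √(3·K_p), which grows with K_p.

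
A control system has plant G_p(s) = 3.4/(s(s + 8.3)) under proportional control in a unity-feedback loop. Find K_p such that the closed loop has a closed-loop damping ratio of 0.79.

K_p = 8.12

Closed-loop characteristic equation: s² + 8.3s + K_p·3.4 = 0.
So ω_n = √(3.4K_p) and 2ζω_n = 8.3, giving ζ = 8.3/(2√(3.4K_p)).
Setting ζ = 0.79: √(3.4K_p) = 8.3/(2·0.79) = 5.253, so K_p = 27.6/3.4 = 8.12.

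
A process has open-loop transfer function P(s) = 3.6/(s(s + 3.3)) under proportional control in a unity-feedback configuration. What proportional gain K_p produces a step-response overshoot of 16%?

K_p = 2.98

From %OS = 100·exp(−πζ/√(1−ζ²)) = 16%, ζ = −ln(0.16)/√(π²+ln²(0.16)) = 0.5039.
Characteristic equation s² + 3.3s + 3.6K_p = 0 gives ζ = 3.3/(2√(3.6K_p)).
Setting ζ = 0.5039: √(3.6K_p) = 3.3/(2·0.5039) = 3.275, so K_p = 10.72/3.6 = 2.98.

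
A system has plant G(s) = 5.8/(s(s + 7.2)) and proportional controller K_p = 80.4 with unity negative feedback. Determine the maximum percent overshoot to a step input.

58.8%

Closed-loop characteristic equation: s² + 7.2s + 466.3 = 0, so ω_n = 21.59 rad/s and ζ = 7.2/(2·21.59) = 0.1667.
%OS = 100·exp(−πζ/√(1−ζ²)) = 100·exp(−π·0.1667/√0.9722) = 58.8%.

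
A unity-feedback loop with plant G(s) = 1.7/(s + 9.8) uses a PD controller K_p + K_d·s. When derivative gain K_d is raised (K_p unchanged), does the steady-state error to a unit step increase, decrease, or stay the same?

unchanged

K_d affects only the transient (the s-coefficient); the DC loop gain, and hence e_ss, depends only on K_p.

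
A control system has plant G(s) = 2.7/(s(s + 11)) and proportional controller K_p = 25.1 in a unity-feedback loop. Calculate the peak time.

T_p = 0.513 s

From 1 + K_pG(s) = 0: s² + 11s + 67.77 = 0 ⇒ ω_n = 8.232, ζ = 0.6681.
Damped frequency ω_d = ω_n√(1−ζ²) = 6.125 rad/s, so peak time T_p = π/ω_d = 0.513 s.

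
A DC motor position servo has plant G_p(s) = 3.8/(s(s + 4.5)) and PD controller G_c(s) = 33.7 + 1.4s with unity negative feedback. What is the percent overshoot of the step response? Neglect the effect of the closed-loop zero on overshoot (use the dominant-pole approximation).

Forward path: (33.7 + 1.4s)·3.8/(s(s+4.5)). The closed-loop characteristic equation is s² + (4.5 + 3.8·1.4)s + 3.8·33.7 = 0.
That is s² + 9.82s + 128.1 = 0, so ω_n = 11.32 rad/s and ζ = 9.82/(2·11.32) = 0.4339.
%OS = 100·exp(−πζ/√(1−ζ²)) = 22%.

22%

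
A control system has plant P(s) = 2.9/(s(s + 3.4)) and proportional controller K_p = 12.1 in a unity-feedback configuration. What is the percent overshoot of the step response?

Closed-loop characteristic equation: s² + 3.4s + 35.09 = 0, so ω_n = 5.924 rad/s and ζ = 3.4/(2·5.924) = 0.287.
%OS = 100·exp(−πζ/√(1−ζ²)) = 100·exp(−π·0.287/√0.9176) = 39%.

39%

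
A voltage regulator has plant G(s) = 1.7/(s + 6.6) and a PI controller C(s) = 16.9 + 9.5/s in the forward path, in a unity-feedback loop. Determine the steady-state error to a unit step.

0

The open loop C(s)G(s) has a pole at the origin (type 1), so the static position error constant is infinite and e_ss = 1/(1+∞) = 0.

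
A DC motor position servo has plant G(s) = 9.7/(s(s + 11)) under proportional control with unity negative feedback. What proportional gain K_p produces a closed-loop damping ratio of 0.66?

K_p = 7.16

Closed-loop characteristic equation: s² + 11s + K_p·9.7 = 0.
So ω_n = √(9.7K_p) and 2ζω_n = 11, giving ζ = 11/(2√(9.7K_p)).
Setting ζ = 0.66: √(9.7K_p) = 11/(2·0.66) = 8.333, so K_p = 69.44/9.7 = 7.16.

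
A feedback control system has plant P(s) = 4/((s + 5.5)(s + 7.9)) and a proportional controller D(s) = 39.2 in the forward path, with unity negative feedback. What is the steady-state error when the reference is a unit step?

0.217

The loop is type 0. Static position error constant K_pos = D(0)·P(0) = 39.2·0.09206 = 3.609.
Steady-state error to a unit step: e_ss = 1/(1+K_pos) = 1/4.609 = 0.217.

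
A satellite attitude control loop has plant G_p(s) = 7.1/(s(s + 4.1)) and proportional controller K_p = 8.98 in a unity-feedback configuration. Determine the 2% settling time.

Closed-loop characteristic equation: s² + 4.1s + 63.76 = 0, so ω_n = 7.985 rad/s and ζ = 4.1/(2·7.985) = 0.2567.
2% settling time T_s ≈ 4/(ζω_n) = 4/2.05 = 1.95 s.

T_s ≈ 1.95 s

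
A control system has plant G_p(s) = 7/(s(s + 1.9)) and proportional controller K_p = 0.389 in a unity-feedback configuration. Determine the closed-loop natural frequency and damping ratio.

The closed-loop denominator is s(s+1.9) + 0.389·7 = s² + 1.9s + 2.723.
Matching s² + 2ζω_n s + ω_n²: ω_n = √2.723 = 1.65 rad/s and 2ζω_n = 1.9, so ζ = 1.9/(2·1.65) = 0.576.

ω_n = 1.65 rad/s, ζ = 0.576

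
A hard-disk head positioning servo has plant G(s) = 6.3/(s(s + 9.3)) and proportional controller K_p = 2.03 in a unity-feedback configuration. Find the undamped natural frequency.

ω_n = 3.58 rad/s

The closed-loop denominator is s(s+9.3) + 2.03·6.3 = s² + 9.3s + 12.79.
So ω_n² = 12.79 ⇒ ω_n = 3.576 rad/s, and ζ = 9.3/(2ω_n) = 1.3.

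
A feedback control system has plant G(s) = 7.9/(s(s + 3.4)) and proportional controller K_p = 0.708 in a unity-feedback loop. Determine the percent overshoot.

3.88%

From 1 + K_pG(s) = 0: s² + 3.4s + 5.593 = 0 ⇒ ω_n = 2.365, ζ = 0.7188.
%OS = 100·exp(−πζ/√(1−ζ²)) = 100·exp(−π·0.7188/√0.4833) = 3.88%.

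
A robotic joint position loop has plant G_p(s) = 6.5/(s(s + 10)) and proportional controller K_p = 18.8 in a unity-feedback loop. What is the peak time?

T_p = 0.319 s

The closed-loop denominator s² + 10s + 122.2 gives ω_n = √122.2 = 11.05 and ζ = 10/(2ω_n) = 0.4523.
Damped frequency ω_d = ω_n√(1−ζ²) = 9.859 rad/s, so peak time T_p = π/ω_d = 0.319 s.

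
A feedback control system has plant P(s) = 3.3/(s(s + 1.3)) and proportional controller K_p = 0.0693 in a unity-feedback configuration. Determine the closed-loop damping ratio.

1 + K_p·P(s) = 0 gives s² + 1.3s + 0.2287 = 0.
Matching s² + 2ζω_n s + ω_n²: ω_n = √0.2287 = 0.4782 rad/s and 2ζω_n = 1.3, so ζ = 1.3/(2·0.4782) = 1.36.

ζ = 1.36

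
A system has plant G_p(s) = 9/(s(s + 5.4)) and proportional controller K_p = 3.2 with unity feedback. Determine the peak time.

T_p = 0.677 s

Closed-loop characteristic equation: s² + 5.4s + 28.8 = 0, so ω_n = 5.367 rad/s and ζ = 5.4/(2·5.367) = 0.5031.
Damped frequency ω_d = ω_n√(1−ζ²) = 4.638 rad/s, so peak time T_p = π/ω_d = 0.677 s.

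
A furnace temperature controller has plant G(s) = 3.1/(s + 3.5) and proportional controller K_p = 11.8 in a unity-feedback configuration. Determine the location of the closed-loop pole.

Closed-loop transfer function: T(s) = K_p·G(s)/(1 + K_p·G(s)) = 36.58/(s + 3.5 + 36.58) = 36.58/(s + 40.08).
The closed-loop pole is at s = −40.08.

s = -40.08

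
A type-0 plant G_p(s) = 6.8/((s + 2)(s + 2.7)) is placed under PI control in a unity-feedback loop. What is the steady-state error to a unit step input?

0

The PI controller's integrator makes the forward path type 1, so e_ss to a step is zero.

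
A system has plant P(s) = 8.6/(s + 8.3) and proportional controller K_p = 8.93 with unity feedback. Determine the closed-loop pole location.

Closed-loop transfer function: T(s) = K_p·P(s)/(1 + K_p·P(s)) = 76.8/(s + 8.3 + 76.8) = 76.8/(s + 85.1).
The closed-loop pole is at s = −85.1.

s = -85.1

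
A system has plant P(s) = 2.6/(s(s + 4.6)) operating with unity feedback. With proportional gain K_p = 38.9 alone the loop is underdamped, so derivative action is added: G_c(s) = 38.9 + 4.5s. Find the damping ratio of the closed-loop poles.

Forward path: (38.9 + 4.5s)·2.6/(s(s+4.6)). The closed-loop characteristic equation is s² + (4.6 + 2.6·4.5)s + 2.6·38.9 = 0.
That is s² + 16.3s + 101.1 = 0, so ω_n = 10.06 rad/s and ζ = 16.3/(2·10.06) = 0.8104.

ζ = 0.81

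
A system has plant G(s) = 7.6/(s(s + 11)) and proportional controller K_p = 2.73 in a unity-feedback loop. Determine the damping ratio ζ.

1 + K_p·G(s) = 0 gives s² + 11s + 20.75 = 0.
So ω_n² = 20.75 ⇒ ω_n = 4.555 rad/s, and ζ = 11/(2ω_n) = 1.21.

ζ = 1.21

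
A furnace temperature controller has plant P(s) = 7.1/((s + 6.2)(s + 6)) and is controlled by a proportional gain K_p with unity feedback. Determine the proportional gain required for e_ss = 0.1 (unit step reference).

Steady-state error for a unit step on this type-0 loop is 1/(1 + K_p·P(0)).
P(0) = 0.1909. Require 1/(1 + K_p·0.1909) = 0.1, so 1 + 0.1909·K_p = 10.
K_p = (10 − 1)/0.1909 = 47.2.

K_p = 47.2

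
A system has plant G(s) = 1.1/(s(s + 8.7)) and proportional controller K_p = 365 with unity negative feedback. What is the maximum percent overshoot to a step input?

49.7%

From 1 + K_pG(s) = 0: s² + 8.7s + 401.5 = 0 ⇒ ω_n = 20.04, ζ = 0.2171.
%OS = 100·exp(−πζ/√(1−ζ²)) = 100·exp(−π·0.2171/√0.9529) = 49.7%.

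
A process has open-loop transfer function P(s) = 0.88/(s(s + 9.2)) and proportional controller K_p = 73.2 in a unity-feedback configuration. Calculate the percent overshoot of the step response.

From 1 + K_pP(s) = 0: s² + 9.2s + 64.42 = 0 ⇒ ω_n = 8.026, ζ = 0.5731.
%OS = 100·exp(−πζ/√(1−ζ²)) = 100·exp(−π·0.5731/√0.6715) = 11.1%.

11.1%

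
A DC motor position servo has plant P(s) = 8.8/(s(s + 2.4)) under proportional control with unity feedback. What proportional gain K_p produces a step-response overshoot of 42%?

From %OS = 100·exp(−πζ/√(1−ζ²)) = 42%, ζ = −ln(0.42)/√(π²+ln²(0.42)) = 0.2662.
Characteristic equation s² + 2.4s + 8.8K_p = 0 gives ζ = 2.4/(2√(8.8K_p)).
Setting ζ = 0.2662: √(8.8K_p) = 2.4/(2·0.2662) = 4.508, so K_p = 20.33/8.8 = 2.31.

K_p = 2.31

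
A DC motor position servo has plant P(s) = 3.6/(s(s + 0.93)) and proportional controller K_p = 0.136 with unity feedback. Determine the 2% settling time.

From 1 + K_pP(s) = 0: s² + 0.93s + 0.4896 = 0 ⇒ ω_n = 0.6997, ζ = 0.6646.
2% settling time T_s ≈ 4/(ζω_n) = 4/0.465 = 8.6 s.

T_s ≈ 8.6 s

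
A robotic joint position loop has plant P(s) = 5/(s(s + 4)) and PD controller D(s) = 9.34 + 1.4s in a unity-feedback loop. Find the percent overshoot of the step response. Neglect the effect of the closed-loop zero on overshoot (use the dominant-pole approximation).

Forward path: (9.34 + 1.4s)·5/(s(s+4)). The closed-loop characteristic equation is s² + (4 + 5·1.4)s + 5·9.34 = 0.
That is s² + 11s + 46.7 = 0, so ω_n = 6.834 rad/s and ζ = 11/(2·6.834) = 0.8048.
%OS = 100·exp(−πζ/√(1−ζ²)) = 1.41%.

1.41%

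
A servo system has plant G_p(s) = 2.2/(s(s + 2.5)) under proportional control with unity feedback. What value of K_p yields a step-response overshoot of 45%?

From %OS = 100·exp(−πζ/√(1−ζ²)) = 45%, ζ = −ln(0.45)/√(π²+ln²(0.45)) = 0.2463.
Characteristic equation s² + 2.5s + 2.2K_p = 0 gives ζ = 2.5/(2√(2.2K_p)).
Setting ζ = 0.2463: √(2.2K_p) = 2.5/(2·0.2463) = 5.074, so K_p = 25.75/2.2 = 11.7.

K_p = 11.7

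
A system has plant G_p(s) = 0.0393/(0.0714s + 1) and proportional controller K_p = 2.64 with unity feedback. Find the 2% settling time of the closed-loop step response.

T_s ≈ 0.259 s

Closed loop: T(s) = K_p·G_p/(1+K_p·G_p) = 0.1038/(0.0714s + 1 + 0.1038), with pole at s = −(1 + 0.1038)/0.0714 = −15.46.
τ = 1/15.46 = 0.06469 s, so 2% settling time ≈ 4τ = 0.259 s.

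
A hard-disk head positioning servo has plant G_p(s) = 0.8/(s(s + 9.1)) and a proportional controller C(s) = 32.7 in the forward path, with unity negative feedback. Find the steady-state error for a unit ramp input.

0.348

The loop has one pole at the origin (type 1). Velocity error constant K_v = lim_{s→0} s·C(s)G_p(s) = 32.7·0.8/9.1 = 2.875.
Steady-state error to a unit ramp: e_ss = 1/K_v = 0.348.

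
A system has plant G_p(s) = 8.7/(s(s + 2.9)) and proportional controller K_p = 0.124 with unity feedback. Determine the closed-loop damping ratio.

With unity feedback the closed-loop characteristic equation is s² + 2.9s + 0.124·8.7 = s² + 2.9s + 1.079 = 0.
So ω_n² = 1.079 ⇒ ω_n = 1.039 rad/s, and ζ = 2.9/(2ω_n) = 1.4.

ζ = 1.4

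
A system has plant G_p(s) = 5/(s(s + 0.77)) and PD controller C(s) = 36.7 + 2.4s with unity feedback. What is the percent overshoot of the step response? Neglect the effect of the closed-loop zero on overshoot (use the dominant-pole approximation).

18.7%

Forward path: (36.7 + 2.4s)·5/(s(s+0.77)). The closed-loop characteristic equation is s² + (0.77 + 5·2.4)s + 5·36.7 = 0.
That is s² + 12.77s + 183.5 = 0, so ω_n = 13.55 rad/s and ζ = 12.77/(2·13.55) = 0.4713.
%OS = 100·exp(−πζ/√(1−ζ²)) = 18.7%.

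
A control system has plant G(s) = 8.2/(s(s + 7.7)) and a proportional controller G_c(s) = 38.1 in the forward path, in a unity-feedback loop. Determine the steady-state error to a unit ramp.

0.0246

The loop has one pole at the origin (type 1). Velocity error constant K_v = lim_{s→0} s·G_c(s)G(s) = 38.1·8.2/7.7 = 40.57.
Steady-state error to a unit ramp: e_ss = 1/K_v = 0.0246.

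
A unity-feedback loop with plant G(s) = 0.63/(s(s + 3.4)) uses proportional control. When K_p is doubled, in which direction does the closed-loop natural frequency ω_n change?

ω_n = √(0.63·K_p), which grows with K_p.

increase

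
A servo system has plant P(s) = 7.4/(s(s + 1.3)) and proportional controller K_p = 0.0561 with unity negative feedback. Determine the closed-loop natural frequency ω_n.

The closed-loop denominator is s(s+1.3) + 0.0561·7.4 = s² + 1.3s + 0.4151.
So ω_n² = 0.4151 ⇒ ω_n = 0.6443 rad/s, and ζ = 1.3/(2ω_n) = 1.01.

ω_n = 0.644 rad/s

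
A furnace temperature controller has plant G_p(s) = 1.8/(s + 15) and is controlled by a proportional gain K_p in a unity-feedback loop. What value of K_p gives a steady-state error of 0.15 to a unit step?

Steady-state error for a unit step on this type-0 loop is 1/(1 + K_p·G_p(0)).
G_p(0) = 0.12. Require 1/(1 + K_p·0.12) = 0.15, so 1 + 0.12·K_p = 6.667.
K_p = (6.667 − 1)/0.12 = 47.2.

K_p = 47.2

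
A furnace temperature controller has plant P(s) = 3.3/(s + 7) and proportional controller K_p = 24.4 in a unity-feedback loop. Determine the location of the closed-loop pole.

Closed-loop transfer function: T(s) = K_p·P(s)/(1 + K_p·P(s)) = 80.52/(s + 7 + 80.52) = 80.52/(s + 87.52).
The closed-loop pole is at s = −87.52.

s = -87.52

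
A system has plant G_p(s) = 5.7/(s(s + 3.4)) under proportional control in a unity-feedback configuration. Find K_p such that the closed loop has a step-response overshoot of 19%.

K_p = 2.32

From %OS = 100·exp(−πζ/√(1−ζ²)) = 19%, ζ = −ln(0.19)/√(π²+ln²(0.19)) = 0.4673.
Characteristic equation s² + 3.4s + 5.7K_p = 0 gives ζ = 3.4/(2√(5.7K_p)).
Setting ζ = 0.4673: √(5.7K_p) = 3.4/(2·0.4673) = 3.638, so K_p = 13.23/5.7 = 2.32.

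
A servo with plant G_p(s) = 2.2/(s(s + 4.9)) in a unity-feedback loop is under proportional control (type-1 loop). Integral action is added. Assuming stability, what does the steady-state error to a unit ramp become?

The integrator raises the loop to type 2, so K_v → ∞ and e_ss to a ramp is zero.

0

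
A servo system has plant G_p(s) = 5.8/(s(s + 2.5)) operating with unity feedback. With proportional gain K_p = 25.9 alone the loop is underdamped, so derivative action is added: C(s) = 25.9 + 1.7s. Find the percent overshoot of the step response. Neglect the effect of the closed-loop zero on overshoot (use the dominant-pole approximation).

Forward path: (25.9 + 1.7s)·5.8/(s(s+2.5)). The closed-loop characteristic equation is s² + (2.5 + 5.8·1.7)s + 5.8·25.9 = 0.
That is s² + 12.36s + 150.2 = 0, so ω_n = 12.26 rad/s and ζ = 12.36/(2·12.26) = 0.5042.
%OS = 100·exp(−πζ/√(1−ζ²)) = 16%.

16%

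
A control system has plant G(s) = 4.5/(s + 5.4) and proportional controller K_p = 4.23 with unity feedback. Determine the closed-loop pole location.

Closed-loop transfer function: T(s) = K_p·G(s)/(1 + K_p·G(s)) = 19.04/(s + 5.4 + 19.04) = 19.04/(s + 24.44).
The closed-loop pole is at s = −24.44.

s = -24.44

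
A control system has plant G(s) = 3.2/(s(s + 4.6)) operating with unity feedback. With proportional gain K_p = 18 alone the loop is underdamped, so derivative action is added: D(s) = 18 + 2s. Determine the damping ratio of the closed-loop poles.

Forward path: (18 + 2s)·3.2/(s(s+4.6)). The closed-loop characteristic equation is s² + (4.6 + 3.2·2)s + 3.2·18 = 0.
That is s² + 11s + 57.6 = 0, so ω_n = 7.589 rad/s and ζ = 11/(2·7.589) = 0.7247.

ζ = 0.725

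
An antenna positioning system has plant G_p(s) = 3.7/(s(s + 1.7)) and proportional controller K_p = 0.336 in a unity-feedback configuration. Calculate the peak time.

From 1 + K_pG_p(s) = 0: s² + 1.7s + 1.243 = 0 ⇒ ω_n = 1.115, ζ = 0.7623.
Damped frequency ω_d = ω_n√(1−ζ²) = 0.7216 rad/s, so peak time T_p = π/ω_d = 4.35 s.

T_p = 4.35 s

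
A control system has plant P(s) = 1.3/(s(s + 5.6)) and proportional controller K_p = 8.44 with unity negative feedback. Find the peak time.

The closed-loop denominator s² + 5.6s + 10.97 gives ω_n = √10.97 = 3.312 and ζ = 5.6/(2ω_n) = 0.8453.
Damped frequency ω_d = ω_n√(1−ζ²) = 1.77 rad/s, so peak time T_p = π/ω_d = 1.78 s.

T_p = 1.78 s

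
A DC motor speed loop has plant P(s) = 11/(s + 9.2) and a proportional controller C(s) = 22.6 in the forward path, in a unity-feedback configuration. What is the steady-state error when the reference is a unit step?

The loop is type 0. Static position error constant K_pos = C(0)·P(0) = 22.6·1.196 = 27.02.
Steady-state error to a unit step: e_ss = 1/(1+K_pos) = 1/28.02 = 0.0357.

0.0357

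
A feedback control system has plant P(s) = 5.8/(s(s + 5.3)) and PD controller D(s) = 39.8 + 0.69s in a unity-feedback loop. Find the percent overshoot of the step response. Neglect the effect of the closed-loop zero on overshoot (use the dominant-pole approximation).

36.4%

Forward path: (39.8 + 0.69s)·5.8/(s(s+5.3)). The closed-loop characteristic equation is s² + (5.3 + 5.8·0.69)s + 5.8·39.8 = 0.
That is s² + 9.302s + 230.8 = 0, so ω_n = 15.19 rad/s and ζ = 9.302/(2·15.19) = 0.3061.
%OS = 100·exp(−πζ/√(1−ζ²)) = 36.4%.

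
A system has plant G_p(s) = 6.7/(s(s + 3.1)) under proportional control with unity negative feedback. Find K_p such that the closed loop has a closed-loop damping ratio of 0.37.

Closed-loop characteristic equation: s² + 3.1s + K_p·6.7 = 0.
So ω_n = √(6.7K_p) and 2ζω_n = 3.1, giving ζ = 3.1/(2√(6.7K_p)).
Setting ζ = 0.37: √(6.7K_p) = 3.1/(2·0.37) = 4.189, so K_p = 17.55/6.7 = 2.62.

K_p = 2.62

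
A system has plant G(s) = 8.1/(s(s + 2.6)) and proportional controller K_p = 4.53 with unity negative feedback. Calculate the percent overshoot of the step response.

50.1%

From 1 + K_pG(s) = 0: s² + 2.6s + 36.69 = 0 ⇒ ω_n = 6.057, ζ = 0.2146.
%OS = 100·exp(−πζ/√(1−ζ²)) = 100·exp(−π·0.2146/√0.9539) = 50.1%.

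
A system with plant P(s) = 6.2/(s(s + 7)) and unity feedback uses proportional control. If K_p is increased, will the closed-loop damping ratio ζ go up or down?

decrease

ζ = 7/(2√(6.2K_p)); increasing K_p raises the denominator, so ζ falls.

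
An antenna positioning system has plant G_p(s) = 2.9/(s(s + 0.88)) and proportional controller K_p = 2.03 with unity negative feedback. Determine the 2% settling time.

From 1 + K_pG_p(s) = 0: s² + 0.88s + 5.887 = 0 ⇒ ω_n = 2.426, ζ = 0.1813.
2% settling time T_s ≈ 4/(ζω_n) = 4/0.44 = 9.09 s.

T_s ≈ 9.09 s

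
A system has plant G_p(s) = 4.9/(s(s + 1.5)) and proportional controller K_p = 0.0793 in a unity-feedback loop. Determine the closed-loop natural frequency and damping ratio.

ω_n = 0.623 rad/s, ζ = 1.2

1 + K_p·G_p(s) = 0 gives s² + 1.5s + 0.3886 = 0.
So ω_n² = 0.3886 ⇒ ω_n = 0.6234 rad/s, and ζ = 1.5/(2ω_n) = 1.2.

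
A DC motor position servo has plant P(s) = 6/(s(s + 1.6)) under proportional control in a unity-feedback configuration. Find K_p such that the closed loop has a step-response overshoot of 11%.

From %OS = 100·exp(−πζ/√(1−ζ²)) = 11%, ζ = −ln(0.11)/√(π²+ln²(0.11)) = 0.5749.
Characteristic equation s² + 1.6s + 6K_p = 0 gives ζ = 1.6/(2√(6K_p)).
Setting ζ = 0.5749: √(6K_p) = 1.6/(2·0.5749) = 1.392, so K_p = 1.936/6 = 0.323.

K_p = 0.323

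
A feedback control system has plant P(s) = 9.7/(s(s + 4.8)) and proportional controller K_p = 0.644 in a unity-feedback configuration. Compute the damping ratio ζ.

ζ = 0.96

With unity feedback the closed-loop characteristic equation is s² + 4.8s + 0.644·9.7 = s² + 4.8s + 6.247 = 0.
Matching s² + 2ζω_n s + ω_n²: ω_n = √6.247 = 2.499 rad/s and 2ζω_n = 4.8, so ζ = 4.8/(2·2.499) = 0.96.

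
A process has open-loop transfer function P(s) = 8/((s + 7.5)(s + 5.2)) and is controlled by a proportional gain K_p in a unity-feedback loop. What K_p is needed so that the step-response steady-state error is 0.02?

The loop is type 0, so e_ss(step) = 1/(1 + K_pos) with K_pos = K_p·P(0).
P(0) = 0.2051. Require 1/(1 + K_p·0.2051) = 0.02, so 1 + 0.2051·K_p = 50.
K_p = (50 − 1)/0.2051 = 239.

K_p = 239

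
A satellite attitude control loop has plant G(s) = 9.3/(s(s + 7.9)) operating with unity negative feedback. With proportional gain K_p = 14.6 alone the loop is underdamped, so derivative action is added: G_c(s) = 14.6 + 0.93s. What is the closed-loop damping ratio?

Forward path: (14.6 + 0.93s)·9.3/(s(s+7.9)). The closed-loop characteristic equation is s² + (7.9 + 9.3·0.93)s + 9.3·14.6 = 0.
That is s² + 16.55s + 135.8 = 0, so ω_n = 11.65 rad/s and ζ = 16.55/(2·11.65) = 0.7101.

ζ = 0.71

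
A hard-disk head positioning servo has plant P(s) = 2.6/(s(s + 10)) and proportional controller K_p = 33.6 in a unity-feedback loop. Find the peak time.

From 1 + K_pP(s) = 0: s² + 10s + 87.36 = 0 ⇒ ω_n = 9.347, ζ = 0.535.
Damped frequency ω_d = ω_n√(1−ζ²) = 7.897 rad/s, so peak time T_p = π/ω_d = 0.398 s.

T_p = 0.398 s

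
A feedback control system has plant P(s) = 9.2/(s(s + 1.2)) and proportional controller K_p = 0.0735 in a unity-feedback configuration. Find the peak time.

Closed-loop characteristic equation: s² + 1.2s + 0.6762 = 0, so ω_n = 0.8223 rad/s and ζ = 1.2/(2·0.8223) = 0.7296.
Damped frequency ω_d = ω_n√(1−ζ²) = 0.5623 rad/s, so peak time T_p = π/ω_d = 5.59 s.

T_p = 5.59 s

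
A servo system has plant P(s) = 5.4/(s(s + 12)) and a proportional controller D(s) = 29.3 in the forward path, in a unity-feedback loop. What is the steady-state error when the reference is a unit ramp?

0.0758

The loop has one pole at the origin (type 1). Velocity error constant K_v = lim_{s→0} s·D(s)P(s) = 29.3·5.4/12 = 13.19.
Steady-state error to a unit ramp: e_ss = 1/K_v = 0.0758.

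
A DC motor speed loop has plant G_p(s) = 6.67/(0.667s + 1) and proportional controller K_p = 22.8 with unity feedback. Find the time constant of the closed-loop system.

Closed loop: T(s) = K_p·G_p/(1+K_p·G_p) = 152.1/(0.667s + 1 + 152.1), with pole at s = −(1 + 152.1)/0.667 = −229.5.
Closed-loop time constant τ = 1/229.5 = 0.00436 s.

τ = 0.00436 s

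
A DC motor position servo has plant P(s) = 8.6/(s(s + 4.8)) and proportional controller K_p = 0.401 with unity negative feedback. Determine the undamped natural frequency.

The closed-loop denominator is s(s+4.8) + 0.401·8.6 = s² + 4.8s + 3.449.
Matching s² + 2ζω_n s + ω_n²: ω_n = √3.449 = 1.857 rad/s and 2ζω_n = 4.8, so ζ = 4.8/(2·1.857) = 1.29.

ω_n = 1.86 rad/s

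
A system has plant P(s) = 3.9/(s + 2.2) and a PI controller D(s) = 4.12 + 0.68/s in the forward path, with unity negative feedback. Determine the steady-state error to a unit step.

0

The open loop D(s)P(s) has a pole at the origin (type 1), so the static position error constant is infinite and e_ss = 1/(1+∞) = 0.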